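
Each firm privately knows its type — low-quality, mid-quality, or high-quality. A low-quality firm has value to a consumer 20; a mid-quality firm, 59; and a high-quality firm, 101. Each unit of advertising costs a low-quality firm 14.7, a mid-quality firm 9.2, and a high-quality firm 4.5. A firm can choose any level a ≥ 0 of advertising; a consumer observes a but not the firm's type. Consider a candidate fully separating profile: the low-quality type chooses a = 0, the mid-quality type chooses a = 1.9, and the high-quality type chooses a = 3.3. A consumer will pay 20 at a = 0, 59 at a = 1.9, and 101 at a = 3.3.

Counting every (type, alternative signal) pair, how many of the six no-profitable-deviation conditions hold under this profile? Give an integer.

3

Mid-quality (own payoff 59 − 9.2×1.9 = 41.52): to a=0 gives 20 → no gain ✓; to a=3.3 gives 101 − 9.2×3.3 = 70.64 → profitable ✗.
High-quality (own payoff 101 − 4.5×3.3 = 86.15): to a=0 gives 20 → no gain ✓; to a=1.9 gives 59 − 4.5×1.9 = 50.45 → no gain ✓.
Low-quality (own payoff 20): to a=1.9 gives 59 − 14.7×1.9 = 31.07 → profitable ✗; to a=3.3 gives 101 − 14.7×3.3 = 52.49 → profitable ✗.
3 of the 6 constraints hold; not an equilibrium.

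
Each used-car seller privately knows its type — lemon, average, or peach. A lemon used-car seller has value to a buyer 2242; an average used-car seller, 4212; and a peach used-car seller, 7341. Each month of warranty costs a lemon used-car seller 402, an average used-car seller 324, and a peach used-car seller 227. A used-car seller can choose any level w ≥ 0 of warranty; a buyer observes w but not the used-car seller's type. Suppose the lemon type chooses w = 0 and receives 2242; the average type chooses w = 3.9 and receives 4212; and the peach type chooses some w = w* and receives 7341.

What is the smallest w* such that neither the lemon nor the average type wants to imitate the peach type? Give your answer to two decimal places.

Lemon type (on-path payoff 2242) won't mimic when 2242 ≥ 7341 − 402·w*, i.e. w* ≥ 12.68.
Average type (on-path payoff 4212 − 324×3.9 = 2948.4) won't mimic when 2948.4 ≥ 7341 − 324·w*, i.e. w* ≥ 13.56.
Both must hold, so w* = max(12.68, 13.56) = 13.56. The average type's constraint binds.

13.56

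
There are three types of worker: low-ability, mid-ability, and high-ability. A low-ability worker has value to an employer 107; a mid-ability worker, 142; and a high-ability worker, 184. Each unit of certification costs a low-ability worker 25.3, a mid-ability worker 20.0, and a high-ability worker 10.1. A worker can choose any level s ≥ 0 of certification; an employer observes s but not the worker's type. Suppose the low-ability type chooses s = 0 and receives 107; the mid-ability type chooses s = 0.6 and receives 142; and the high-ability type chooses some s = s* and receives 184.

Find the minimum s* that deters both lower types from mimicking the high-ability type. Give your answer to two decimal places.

3.04

Mid-ability type (on-path payoff 142 − 20.0×0.6 = 130) won't mimic when 130 ≥ 184 − 20.0·s*, i.e. s* ≥ 2.70.
Low-ability type (on-path payoff 107) won't mimic when 107 ≥ 184 − 25.3·s*, i.e. s* ≥ 3.04.
Both must hold, so s* = max(3.04, 2.70) = 3.04. The low-ability type's constraint binds.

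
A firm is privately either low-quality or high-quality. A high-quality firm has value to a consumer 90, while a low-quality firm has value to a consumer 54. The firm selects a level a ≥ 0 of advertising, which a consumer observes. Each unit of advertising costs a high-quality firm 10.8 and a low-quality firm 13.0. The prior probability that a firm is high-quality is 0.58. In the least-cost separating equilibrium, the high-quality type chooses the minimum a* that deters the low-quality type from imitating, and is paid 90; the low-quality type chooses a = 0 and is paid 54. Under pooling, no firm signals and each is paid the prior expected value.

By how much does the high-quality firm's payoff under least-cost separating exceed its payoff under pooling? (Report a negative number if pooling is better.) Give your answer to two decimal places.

Least-cost separating signal: a* solves 54 = 90 − 13.0·a*, so a* = (90 − 54)/13.0 ≈ 2.7692.
High-quality type's separating payoff: 90 − 10.8 × a* = 90 − 10.8 × (90 − 54)/13.0 = 90 − 388.8/13.0 ≈ 60.0923.
Pooling payoff: 0.58 × 90 + 0.42 × 54 = 74.88.
Difference: 60.0923 − 74.88 = -14.7877, i.e. -14.79 to two decimal places.
The high-quality type would prefer the pooling outcome.

-14.79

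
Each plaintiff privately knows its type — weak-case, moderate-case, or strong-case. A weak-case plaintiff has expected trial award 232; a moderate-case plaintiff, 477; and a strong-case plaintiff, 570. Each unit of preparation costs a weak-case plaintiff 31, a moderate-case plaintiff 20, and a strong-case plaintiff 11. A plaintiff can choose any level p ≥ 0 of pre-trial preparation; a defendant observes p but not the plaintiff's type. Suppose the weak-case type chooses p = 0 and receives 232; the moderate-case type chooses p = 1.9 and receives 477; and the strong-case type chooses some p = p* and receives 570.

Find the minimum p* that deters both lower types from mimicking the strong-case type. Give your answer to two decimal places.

10.90

Moderate-case type (on-path payoff 477 − 20×1.9 = 439) won't mimic when 439 ≥ 570 − 20·p*, i.e. p* ≥ 6.55.
Weak-case type (on-path payoff 232) won't mimic when 232 ≥ 570 − 31·p*, i.e. p* ≥ 10.90.
Both must hold, so p* = max(10.90, 6.55) = 10.90. The weak-case type's constraint binds.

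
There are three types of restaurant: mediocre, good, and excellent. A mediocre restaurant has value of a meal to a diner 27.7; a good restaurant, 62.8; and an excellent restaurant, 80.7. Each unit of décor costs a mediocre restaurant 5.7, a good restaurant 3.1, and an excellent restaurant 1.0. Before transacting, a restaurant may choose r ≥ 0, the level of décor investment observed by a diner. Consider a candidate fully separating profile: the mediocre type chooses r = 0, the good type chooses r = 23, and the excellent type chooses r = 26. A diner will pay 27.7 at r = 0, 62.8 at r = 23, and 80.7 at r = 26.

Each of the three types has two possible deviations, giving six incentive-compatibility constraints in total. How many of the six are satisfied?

4

Mediocre (own payoff 27.7): to r=23 gives 62.8 − 5.7×23 = -68.3 → no gain ✓; to r=26 gives 80.7 − 5.7×26 = -67.5 → no gain ✓.
Good (own payoff 62.8 − 3.1×23 = -8.5): to r=0 gives 27.7 → profitable ✗; to r=26 gives 80.7 − 3.1×26 = 0.1 → profitable ✗.
Excellent (own payoff 80.7 − 1.0×26 = 54.7): to r=0 gives 27.7 → no gain ✓; to r=23 gives 62.8 − 1.0×23 = 39.8 → no gain ✓.
4 of the 6 constraints hold; not an equilibrium.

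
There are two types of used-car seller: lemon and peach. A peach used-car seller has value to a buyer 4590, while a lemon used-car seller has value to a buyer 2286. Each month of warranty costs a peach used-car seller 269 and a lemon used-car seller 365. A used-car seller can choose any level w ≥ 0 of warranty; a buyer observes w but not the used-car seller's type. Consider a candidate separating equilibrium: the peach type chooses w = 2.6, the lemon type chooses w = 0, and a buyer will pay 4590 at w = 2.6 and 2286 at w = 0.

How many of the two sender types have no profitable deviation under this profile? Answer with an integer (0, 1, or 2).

Peach type: signal → 4590 − 269 × 2.6 = 3890.6; deviate to 0 → 2286. IC holds (3890.6 ≥ 2286).
Lemon type: stay at 0 → 2286; mimic → 4590 − 365 × 2.6 = 3641. IC fails (2286 < 3641).
1 of 2 constraints hold, so this profile is not an equilibrium.

1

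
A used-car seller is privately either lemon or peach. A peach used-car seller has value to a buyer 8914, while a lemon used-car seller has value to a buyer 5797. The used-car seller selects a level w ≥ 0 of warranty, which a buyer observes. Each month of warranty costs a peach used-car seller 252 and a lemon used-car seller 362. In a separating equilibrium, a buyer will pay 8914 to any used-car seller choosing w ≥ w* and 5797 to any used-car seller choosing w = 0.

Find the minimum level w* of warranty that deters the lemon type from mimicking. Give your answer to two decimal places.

A lemon used-car seller choosing w = 0 receives 5797.
Imitating at w* instead would pay 8914 at cost 362·w*, netting 8914 − 362·w*.
Indifference: 5797 = 8914 − 362·w*, so w* = (8914 − 5797) / 362 ≈ 8.61.
At w* the lemon type's incentive constraint just binds; the peach type strictly prefers w* since its per-unit cost is lower.

8.61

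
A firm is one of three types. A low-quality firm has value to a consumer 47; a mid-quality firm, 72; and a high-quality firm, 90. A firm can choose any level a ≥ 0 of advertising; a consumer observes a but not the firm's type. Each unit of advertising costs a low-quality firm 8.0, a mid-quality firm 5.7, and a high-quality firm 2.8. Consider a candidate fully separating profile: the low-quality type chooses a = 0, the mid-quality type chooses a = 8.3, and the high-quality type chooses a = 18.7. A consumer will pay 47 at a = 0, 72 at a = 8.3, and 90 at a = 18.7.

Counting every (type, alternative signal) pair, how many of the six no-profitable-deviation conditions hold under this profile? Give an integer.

3

Mid-quality (own payoff 72 − 5.7×8.3 = 24.69): to a=0 gives 47 → profitable ✗; to a=18.7 gives 90 − 5.7×18.7 = -16.59 → no gain ✓.
High-quality (own payoff 90 − 2.8×18.7 = 37.64): to a=0 gives 47 → profitable ✗; to a=8.3 gives 72 − 2.8×8.3 = 48.76 → profitable ✗.
Low-quality (own payoff 47): to a=8.3 gives 72 − 8.0×8.3 = 5.6 → no gain ✓; to a=18.7 gives 90 − 8.0×18.7 = -59.6 → no gain ✓.
3 of the 6 constraints hold; not an equilibrium.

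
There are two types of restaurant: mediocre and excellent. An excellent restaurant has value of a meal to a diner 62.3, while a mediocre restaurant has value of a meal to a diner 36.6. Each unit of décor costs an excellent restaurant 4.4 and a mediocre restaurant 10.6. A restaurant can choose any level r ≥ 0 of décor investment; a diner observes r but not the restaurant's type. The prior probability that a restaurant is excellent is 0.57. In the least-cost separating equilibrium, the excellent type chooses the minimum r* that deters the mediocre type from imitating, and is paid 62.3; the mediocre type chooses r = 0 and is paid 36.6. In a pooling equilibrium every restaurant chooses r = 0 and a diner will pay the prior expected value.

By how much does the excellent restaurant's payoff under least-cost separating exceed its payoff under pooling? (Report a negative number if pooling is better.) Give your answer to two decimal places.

0.38

Least-cost separating signal: r* solves 36.6 = 62.3 − 10.6·r*, so r* = (62.3 − 36.6)/10.6 ≈ 2.4245.
Excellent type's separating payoff: 62.3 − 4.4 × r* = 62.3 − 4.4 × (62.3 − 36.6)/10.6 = 62.3 − 113.08/10.6 ≈ 51.6321.
Pooling payoff: 0.57 × 62.3 + 0.43 × 36.6 = 51.249.
Difference: 51.6321 − 51.249 = 0.3831, i.e. 0.38 to two decimal places.
The excellent type prefers to separate.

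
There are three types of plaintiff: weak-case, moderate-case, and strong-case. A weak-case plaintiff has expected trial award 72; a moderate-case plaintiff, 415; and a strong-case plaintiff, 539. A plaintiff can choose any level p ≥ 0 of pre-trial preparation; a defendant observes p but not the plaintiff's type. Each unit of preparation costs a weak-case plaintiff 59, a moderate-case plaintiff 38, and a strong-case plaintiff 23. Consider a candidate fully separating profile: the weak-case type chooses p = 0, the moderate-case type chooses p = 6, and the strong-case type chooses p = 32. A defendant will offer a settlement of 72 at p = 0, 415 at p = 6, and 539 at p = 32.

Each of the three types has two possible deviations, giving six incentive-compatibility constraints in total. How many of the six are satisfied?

Strong-case (own payoff 539 − 23×32 = -197): to p=0 gives 72 → profitable ✗; to p=6 gives 415 − 23×6 = 277 → profitable ✗.
Weak-case (own payoff 72): to p=6 gives 415 − 59×6 = 61 → no gain ✓; to p=32 gives 539 − 59×32 = -1349 → no gain ✓.
Moderate-case (own payoff 415 − 38×6 = 187): to p=0 gives 72 → no gain ✓; to p=32 gives 539 − 38×32 = -677 → no gain ✓.
4 of the 6 constraints hold; not an equilibrium.

4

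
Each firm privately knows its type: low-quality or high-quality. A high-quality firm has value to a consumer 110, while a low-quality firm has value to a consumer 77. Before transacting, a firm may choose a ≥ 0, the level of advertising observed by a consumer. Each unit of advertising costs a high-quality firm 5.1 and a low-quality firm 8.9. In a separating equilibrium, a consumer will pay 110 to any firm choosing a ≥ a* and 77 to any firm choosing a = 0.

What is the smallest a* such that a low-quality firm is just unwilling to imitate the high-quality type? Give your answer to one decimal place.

A low-quality firm choosing a = 0 receives 77.
Imitating at a* instead would pay 110 at cost 8.9·a*, netting 110 − 8.9·a*.
Indifference: 77 = 110 − 8.9·a*, so a* = (110 − 77) / 8.9 ≈ 3.7.
This is the low-quality type's binding incentive-compatibility constraint; any a ≥ 3.7 sustains separation on that side.

3.7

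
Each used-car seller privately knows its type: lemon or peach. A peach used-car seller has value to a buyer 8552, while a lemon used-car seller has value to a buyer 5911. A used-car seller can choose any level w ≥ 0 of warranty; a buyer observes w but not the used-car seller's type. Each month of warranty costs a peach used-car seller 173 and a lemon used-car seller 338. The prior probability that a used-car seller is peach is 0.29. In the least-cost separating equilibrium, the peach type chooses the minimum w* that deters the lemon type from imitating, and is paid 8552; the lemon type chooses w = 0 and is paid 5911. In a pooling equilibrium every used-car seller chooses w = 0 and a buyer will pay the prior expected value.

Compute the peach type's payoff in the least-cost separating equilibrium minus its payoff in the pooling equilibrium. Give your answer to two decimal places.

Least-cost separating signal: w* solves 5911 = 8552 − 338·w*, so w* = (8552 − 5911)/338 ≈ 7.8136.
Peach type's separating payoff: 8552 − 173 × w* = 8552 − 173 × (8552 − 5911)/338 = 8552 − 456893/338 ≈ 7200.2456.
Pooling payoff: 0.29 × 8552 + 0.71 × 5911 = 6676.89.
Difference: 7200.2456 − 6676.89 = 523.3556, i.e. 523.36 to two decimal places.
The peach type prefers to separate.

523.36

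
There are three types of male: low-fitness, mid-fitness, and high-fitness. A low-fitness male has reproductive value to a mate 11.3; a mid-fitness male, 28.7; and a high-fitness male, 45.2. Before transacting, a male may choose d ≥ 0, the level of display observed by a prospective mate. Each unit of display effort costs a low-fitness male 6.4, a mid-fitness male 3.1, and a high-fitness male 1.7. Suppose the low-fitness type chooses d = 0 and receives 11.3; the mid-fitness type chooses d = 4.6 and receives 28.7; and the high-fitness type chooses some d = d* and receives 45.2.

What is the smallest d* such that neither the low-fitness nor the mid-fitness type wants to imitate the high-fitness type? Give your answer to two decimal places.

9.92

Low-fitness type (on-path payoff 11.3) won't mimic when 11.3 ≥ 45.2 − 6.4·d*, i.e. d* ≥ 5.30.
Mid-fitness type (on-path payoff 28.7 − 3.1×4.6 = 14.44) won't mimic when 14.44 ≥ 45.2 − 3.1·d*, i.e. d* ≥ 9.92.
Both must hold, so d* = max(5.30, 9.92) = 9.92. The mid-fitness type's constraint binds.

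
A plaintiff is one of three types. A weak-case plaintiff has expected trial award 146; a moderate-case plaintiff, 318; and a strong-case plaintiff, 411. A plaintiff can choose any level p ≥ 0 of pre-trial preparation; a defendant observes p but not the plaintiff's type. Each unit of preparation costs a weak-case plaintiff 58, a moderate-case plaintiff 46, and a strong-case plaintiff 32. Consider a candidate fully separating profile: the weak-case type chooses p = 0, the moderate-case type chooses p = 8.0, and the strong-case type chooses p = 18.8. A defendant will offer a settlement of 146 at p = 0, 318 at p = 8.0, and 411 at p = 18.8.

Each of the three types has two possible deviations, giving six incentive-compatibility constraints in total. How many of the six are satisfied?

3

Strong-case (own payoff 411 − 32×18.8 = -190.6): to p=0 gives 146 → profitable ✗; to p=8.0 gives 318 − 32×8.0 = 62 → profitable ✗.
Moderate-case (own payoff 318 − 46×8.0 = -50): to p=0 gives 146 → profitable ✗; to p=18.8 gives 411 − 46×18.8 = -453.8 → no gain ✓.
Weak-case (own payoff 146): to p=8.0 gives 318 − 58×8.0 = -146 → no gain ✓; to p=18.8 gives 411 − 58×18.8 = -679.4 → no gain ✓.
3 of the 6 constraints hold; not an equilibrium.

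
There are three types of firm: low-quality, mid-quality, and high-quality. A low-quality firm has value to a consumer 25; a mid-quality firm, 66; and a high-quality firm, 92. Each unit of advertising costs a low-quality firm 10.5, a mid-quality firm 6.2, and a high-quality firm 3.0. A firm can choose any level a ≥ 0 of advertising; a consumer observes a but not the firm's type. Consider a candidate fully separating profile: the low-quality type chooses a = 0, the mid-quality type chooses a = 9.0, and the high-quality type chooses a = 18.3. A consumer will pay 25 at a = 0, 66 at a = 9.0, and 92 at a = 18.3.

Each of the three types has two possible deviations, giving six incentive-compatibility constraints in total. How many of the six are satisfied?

Low-quality (own payoff 25): to a=9.0 gives 66 − 10.5×9.0 = -28.5 → no gain ✓; to a=18.3 gives 92 − 10.5×18.3 = -100.15 → no gain ✓.
High-quality (own payoff 92 − 3.0×18.3 = 37.1): to a=0 gives 25 → no gain ✓; to a=9.0 gives 66 − 3.0×9.0 = 39 → profitable ✗.
Mid-quality (own payoff 66 − 6.2×9.0 = 10.2): to a=0 gives 25 → profitable ✗; to a=18.3 gives 92 − 6.2×18.3 = -21.46 → no gain ✓.
4 of the 6 constraints hold; not an equilibrium.

4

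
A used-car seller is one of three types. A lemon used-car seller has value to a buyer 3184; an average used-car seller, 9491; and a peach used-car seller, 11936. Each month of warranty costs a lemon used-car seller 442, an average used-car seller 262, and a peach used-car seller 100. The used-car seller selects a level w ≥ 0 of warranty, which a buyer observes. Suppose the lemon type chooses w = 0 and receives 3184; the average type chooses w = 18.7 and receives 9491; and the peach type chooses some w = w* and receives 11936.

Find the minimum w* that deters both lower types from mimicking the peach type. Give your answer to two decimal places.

28.03

Lemon type (on-path payoff 3184) won't mimic when 3184 ≥ 11936 − 442·w*, i.e. w* ≥ 19.80.
Average type (on-path payoff 9491 − 262×18.7 = 4591.6) won't mimic when 4591.6 ≥ 11936 − 262·w*, i.e. w* ≥ 28.03.
Both must hold, so w* = max(19.80, 28.03) = 28.03. The average type's constraint binds.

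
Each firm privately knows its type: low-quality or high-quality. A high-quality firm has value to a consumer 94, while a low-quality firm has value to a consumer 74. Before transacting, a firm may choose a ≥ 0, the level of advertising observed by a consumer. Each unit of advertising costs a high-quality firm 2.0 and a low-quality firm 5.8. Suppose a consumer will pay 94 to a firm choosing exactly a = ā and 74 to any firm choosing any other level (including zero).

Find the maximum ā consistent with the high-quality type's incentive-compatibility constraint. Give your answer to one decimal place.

Choosing ā yields the high-quality type 94 − 2.0·ā; choosing zero yields 74.
The high-quality type is indifferent at 94 − 2.0·ā = 74, i.e. ā = (94 − 74) / 2.0 = 10.0.
For any ā above 10.0 the high-quality type would rather pool at zero, so separation collapses.

10.0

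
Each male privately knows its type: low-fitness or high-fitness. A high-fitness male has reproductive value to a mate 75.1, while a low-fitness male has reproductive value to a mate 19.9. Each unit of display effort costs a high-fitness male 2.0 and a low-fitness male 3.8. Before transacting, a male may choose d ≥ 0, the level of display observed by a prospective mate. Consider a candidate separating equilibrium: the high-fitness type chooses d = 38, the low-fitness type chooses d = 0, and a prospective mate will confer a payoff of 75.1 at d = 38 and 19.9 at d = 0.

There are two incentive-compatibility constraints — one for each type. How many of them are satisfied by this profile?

1

High-fitness type: signal → 75.1 − 2.0 × 38 = -0.9; deviate to 0 → 19.9. IC fails (-0.9 < 19.9).
Low-fitness type: stay at 0 → 19.9; mimic → 75.1 − 3.8 × 38 = -69.3. IC holds (19.9 ≥ -69.3).
1 of 2 constraints hold, so this profile is not an equilibrium.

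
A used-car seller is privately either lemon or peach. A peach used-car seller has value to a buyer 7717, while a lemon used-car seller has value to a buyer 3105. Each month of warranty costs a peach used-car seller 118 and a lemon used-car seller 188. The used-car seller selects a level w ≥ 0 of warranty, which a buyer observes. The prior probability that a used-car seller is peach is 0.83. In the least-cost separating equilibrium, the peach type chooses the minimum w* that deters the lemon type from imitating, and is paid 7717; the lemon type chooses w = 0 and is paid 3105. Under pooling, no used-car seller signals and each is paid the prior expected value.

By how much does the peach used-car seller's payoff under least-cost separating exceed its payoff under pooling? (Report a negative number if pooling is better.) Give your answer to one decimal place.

Least-cost separating signal: w* solves 3105 = 7717 − 188·w*, so w* = (7717 − 3105)/188 ≈ 24.5319.
Peach type's separating payoff: 7717 − 118 × w* = 7717 − 118 × (7717 − 3105)/188 = 7717 − 544216/188 ≈ 4822.234.
Pooling payoff: 0.83 × 7717 + 0.17 × 3105 = 6932.96.
Difference: 4822.234 − 6932.96 = -2110.726, i.e. -2110.7 to one decimal place.
The peach type would prefer the pooling outcome.

-2110.7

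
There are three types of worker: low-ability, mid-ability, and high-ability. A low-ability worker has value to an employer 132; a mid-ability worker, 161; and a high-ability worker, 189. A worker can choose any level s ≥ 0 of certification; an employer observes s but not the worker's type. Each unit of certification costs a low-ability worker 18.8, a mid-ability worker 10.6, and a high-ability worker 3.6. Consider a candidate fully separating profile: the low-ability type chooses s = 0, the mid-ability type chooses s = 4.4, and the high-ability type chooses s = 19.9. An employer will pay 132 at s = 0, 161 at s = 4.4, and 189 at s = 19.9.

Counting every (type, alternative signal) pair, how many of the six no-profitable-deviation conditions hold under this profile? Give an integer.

3

High-ability (own payoff 189 − 3.6×19.9 = 117.36): to s=0 gives 132 → profitable ✗; to s=4.4 gives 161 − 3.6×4.4 = 145.16 → profitable ✗.
Mid-ability (own payoff 161 − 10.6×4.4 = 114.36): to s=0 gives 132 → profitable ✗; to s=19.9 gives 189 − 10.6×19.9 = -21.94 → no gain ✓.
Low-ability (own payoff 132): to s=4.4 gives 161 − 18.8×4.4 = 78.28 → no gain ✓; to s=19.9 gives 189 − 18.8×19.9 = -185.12 → no gain ✓.
3 of the 6 constraints hold; not an equilibrium.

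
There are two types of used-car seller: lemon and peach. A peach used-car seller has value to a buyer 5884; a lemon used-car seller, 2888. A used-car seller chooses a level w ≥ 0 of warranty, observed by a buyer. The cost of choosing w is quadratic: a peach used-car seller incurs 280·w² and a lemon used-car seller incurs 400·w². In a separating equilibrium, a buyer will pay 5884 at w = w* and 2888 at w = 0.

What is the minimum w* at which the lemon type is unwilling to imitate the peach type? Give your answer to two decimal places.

The lemon type at w = 0 receives 2888; imitating at w* yields 5884 − 400·w*².
Indifference: 2888 = 5884 − 400·w*², so w*² = (5884 − 2888) / 400 = 7.49.
w* = √7.49 ≈ 2.74.

2.74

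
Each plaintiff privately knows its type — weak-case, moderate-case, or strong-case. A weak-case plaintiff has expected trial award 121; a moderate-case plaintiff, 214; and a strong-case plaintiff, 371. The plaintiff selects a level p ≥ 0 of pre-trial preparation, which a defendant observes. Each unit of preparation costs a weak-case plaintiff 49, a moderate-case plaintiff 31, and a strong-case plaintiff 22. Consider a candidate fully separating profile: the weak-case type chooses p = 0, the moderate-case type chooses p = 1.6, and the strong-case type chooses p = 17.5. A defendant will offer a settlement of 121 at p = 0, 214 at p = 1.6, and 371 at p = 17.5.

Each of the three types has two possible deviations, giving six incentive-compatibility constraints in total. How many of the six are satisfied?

3

Weak-case (own payoff 121): to p=1.6 gives 214 − 49×1.6 = 135.6 → profitable ✗; to p=17.5 gives 371 − 49×17.5 = -486.5 → no gain ✓.
Strong-case (own payoff 371 − 22×17.5 = -14): to p=0 gives 121 → profitable ✗; to p=1.6 gives 214 − 22×1.6 = 178.8 → profitable ✗.
Moderate-case (own payoff 214 − 31×1.6 = 164.4): to p=0 gives 121 → no gain ✓; to p=17.5 gives 371 − 31×17.5 = -171.5 → no gain ✓.
3 of the 6 constraints hold; not an equilibrium.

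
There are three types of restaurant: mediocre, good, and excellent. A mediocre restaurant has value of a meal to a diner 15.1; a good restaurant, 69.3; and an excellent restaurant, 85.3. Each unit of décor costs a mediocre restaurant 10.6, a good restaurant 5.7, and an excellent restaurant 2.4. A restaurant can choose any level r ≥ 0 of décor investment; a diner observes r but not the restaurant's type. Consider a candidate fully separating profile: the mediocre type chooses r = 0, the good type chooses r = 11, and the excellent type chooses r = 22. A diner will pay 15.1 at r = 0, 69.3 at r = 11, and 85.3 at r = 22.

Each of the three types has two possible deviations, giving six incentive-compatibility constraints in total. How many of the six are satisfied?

Good (own payoff 69.3 − 5.7×11 = 6.6): to r=0 gives 15.1 → profitable ✗; to r=22 gives 85.3 − 5.7×22 = -40.1 → no gain ✓.
Excellent (own payoff 85.3 − 2.4×22 = 32.5): to r=0 gives 15.1 → no gain ✓; to r=11 gives 69.3 − 2.4×11 = 42.9 → profitable ✗.
Mediocre (own payoff 15.1): to r=11 gives 69.3 − 10.6×11 = -47.3 → no gain ✓; to r=22 gives 85.3 − 10.6×22 = -147.9 → no gain ✓.
4 of the 6 constraints hold; not an equilibrium.

4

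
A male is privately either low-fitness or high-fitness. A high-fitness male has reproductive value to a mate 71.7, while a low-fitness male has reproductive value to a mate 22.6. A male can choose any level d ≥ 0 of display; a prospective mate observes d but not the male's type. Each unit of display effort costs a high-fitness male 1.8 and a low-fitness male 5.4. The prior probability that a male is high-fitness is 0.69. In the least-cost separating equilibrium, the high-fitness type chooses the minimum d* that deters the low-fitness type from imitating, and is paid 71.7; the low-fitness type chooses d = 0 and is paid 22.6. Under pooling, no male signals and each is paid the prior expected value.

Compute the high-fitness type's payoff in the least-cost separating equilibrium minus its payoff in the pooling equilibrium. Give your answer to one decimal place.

Least-cost separating signal: d* solves 22.6 = 71.7 − 5.4·d*, so d* = (71.7 − 22.6)/5.4 ≈ 9.0926.
High-fitness type's separating payoff: 71.7 − 1.8 × d* = 71.7 − 1.8 × (71.7 − 22.6)/5.4 = 71.7 − 88.38/5.4 ≈ 55.333.
Pooling payoff: 0.69 × 71.7 + 0.31 × 22.6 = 56.479.
Difference: 55.333 − 56.479 = -1.146, i.e. -1.1 to one decimal place.
The high-fitness type would prefer the pooling outcome.

-1.1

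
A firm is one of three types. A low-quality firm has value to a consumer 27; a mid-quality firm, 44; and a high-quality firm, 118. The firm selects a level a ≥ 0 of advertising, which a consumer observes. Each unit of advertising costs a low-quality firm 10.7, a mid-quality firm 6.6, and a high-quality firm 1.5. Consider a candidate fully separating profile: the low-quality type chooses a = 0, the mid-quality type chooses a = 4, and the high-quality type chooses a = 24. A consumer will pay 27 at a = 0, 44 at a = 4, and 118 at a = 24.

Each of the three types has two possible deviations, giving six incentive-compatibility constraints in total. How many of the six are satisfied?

5

High-quality (own payoff 118 − 1.5×24 = 82): to a=0 gives 27 → no gain ✓; to a=4 gives 44 − 1.5×4 = 38 → no gain ✓.
Low-quality (own payoff 27): to a=4 gives 44 − 10.7×4 = 1.2 → no gain ✓; to a=24 gives 118 − 10.7×24 = -138.8 → no gain ✓.
Mid-quality (own payoff 44 − 6.6×4 = 17.6): to a=0 gives 27 → profitable ✗; to a=24 gives 118 − 6.6×24 = -40.4 → no gain ✓.
5 of the 6 constraints hold; not an equilibrium.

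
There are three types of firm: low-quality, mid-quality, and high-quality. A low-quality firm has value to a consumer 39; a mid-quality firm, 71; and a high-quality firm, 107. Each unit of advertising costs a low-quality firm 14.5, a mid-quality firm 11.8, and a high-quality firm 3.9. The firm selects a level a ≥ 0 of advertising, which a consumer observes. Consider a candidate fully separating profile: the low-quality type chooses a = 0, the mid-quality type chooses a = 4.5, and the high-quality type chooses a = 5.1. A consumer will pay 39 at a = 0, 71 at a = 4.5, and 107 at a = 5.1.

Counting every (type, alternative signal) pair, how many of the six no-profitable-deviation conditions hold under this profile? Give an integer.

4

Mid-quality (own payoff 71 − 11.8×4.5 = 17.9): to a=0 gives 39 → profitable ✗; to a=5.1 gives 107 − 11.8×5.1 = 46.82 → profitable ✗.
Low-quality (own payoff 39): to a=4.5 gives 71 − 14.5×4.5 = 5.75 → no gain ✓; to a=5.1 gives 107 − 14.5×5.1 = 33.05 → no gain ✓.
High-quality (own payoff 107 − 3.9×5.1 = 87.11): to a=0 gives 39 → no gain ✓; to a=4.5 gives 71 − 3.9×4.5 = 53.45 → no gain ✓.
4 of the 6 constraints hold; not an equilibrium.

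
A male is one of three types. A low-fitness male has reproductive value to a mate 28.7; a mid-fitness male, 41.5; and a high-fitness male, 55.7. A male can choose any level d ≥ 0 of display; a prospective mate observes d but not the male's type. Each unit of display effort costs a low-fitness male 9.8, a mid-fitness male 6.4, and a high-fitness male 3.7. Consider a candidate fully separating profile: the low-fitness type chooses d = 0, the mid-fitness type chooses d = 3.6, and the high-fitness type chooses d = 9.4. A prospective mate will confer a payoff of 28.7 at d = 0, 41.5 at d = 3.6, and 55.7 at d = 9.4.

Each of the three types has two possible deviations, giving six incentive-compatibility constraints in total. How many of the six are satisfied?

High-fitness (own payoff 55.7 − 3.7×9.4 = 20.92): to d=0 gives 28.7 → profitable ✗; to d=3.6 gives 41.5 − 3.7×3.6 = 28.18 → profitable ✗.
Low-fitness (own payoff 28.7): to d=3.6 gives 41.5 − 9.8×3.6 = 6.22 → no gain ✓; to d=9.4 gives 55.7 − 9.8×9.4 = -36.42 → no gain ✓.
Mid-fitness (own payoff 41.5 − 6.4×3.6 = 18.46): to d=0 gives 28.7 → profitable ✗; to d=9.4 gives 55.7 − 6.4×9.4 = -4.46 → no gain ✓.
3 of the 6 constraints hold; not an equilibrium.

3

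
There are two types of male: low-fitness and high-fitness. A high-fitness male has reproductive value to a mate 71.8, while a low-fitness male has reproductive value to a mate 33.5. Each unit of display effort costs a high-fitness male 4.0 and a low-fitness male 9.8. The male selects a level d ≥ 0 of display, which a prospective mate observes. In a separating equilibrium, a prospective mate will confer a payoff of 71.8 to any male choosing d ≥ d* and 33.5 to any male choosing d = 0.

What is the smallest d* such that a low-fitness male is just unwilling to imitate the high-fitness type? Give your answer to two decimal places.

3.91

A low-fitness male choosing d = 0 receives 33.5.
Imitating at d* instead would pay 71.8 at cost 9.8·d*, netting 71.8 − 9.8·d*.
Indifference: 33.5 = 71.8 − 9.8·d*, so d* = (71.8 − 33.5) / 9.8 ≈ 3.91.
At d* the low-fitness type's incentive constraint just binds; the high-fitness type strictly prefers d* since its per-unit cost is lower.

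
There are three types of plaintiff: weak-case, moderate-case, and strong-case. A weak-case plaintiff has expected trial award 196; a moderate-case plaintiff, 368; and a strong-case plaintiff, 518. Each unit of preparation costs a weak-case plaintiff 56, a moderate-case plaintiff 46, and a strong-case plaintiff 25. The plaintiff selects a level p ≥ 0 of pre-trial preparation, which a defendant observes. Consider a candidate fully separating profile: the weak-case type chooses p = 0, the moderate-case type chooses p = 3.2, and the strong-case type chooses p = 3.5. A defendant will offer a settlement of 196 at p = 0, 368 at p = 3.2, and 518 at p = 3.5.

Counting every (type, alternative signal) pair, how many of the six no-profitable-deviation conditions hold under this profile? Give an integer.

Weak-case (own payoff 196): to p=3.2 gives 368 − 56×3.2 = 188.8 → no gain ✓; to p=3.5 gives 518 − 56×3.5 = 322 → profitable ✗.
Strong-case (own payoff 518 − 25×3.5 = 430.5): to p=0 gives 196 → no gain ✓; to p=3.2 gives 368 − 25×3.2 = 288 → no gain ✓.
Moderate-case (own payoff 368 − 46×3.2 = 220.8): to p=0 gives 196 → no gain ✓; to p=3.5 gives 518 − 46×3.5 = 357 → profitable ✗.
4 of the 6 constraints hold; not an equilibrium.

4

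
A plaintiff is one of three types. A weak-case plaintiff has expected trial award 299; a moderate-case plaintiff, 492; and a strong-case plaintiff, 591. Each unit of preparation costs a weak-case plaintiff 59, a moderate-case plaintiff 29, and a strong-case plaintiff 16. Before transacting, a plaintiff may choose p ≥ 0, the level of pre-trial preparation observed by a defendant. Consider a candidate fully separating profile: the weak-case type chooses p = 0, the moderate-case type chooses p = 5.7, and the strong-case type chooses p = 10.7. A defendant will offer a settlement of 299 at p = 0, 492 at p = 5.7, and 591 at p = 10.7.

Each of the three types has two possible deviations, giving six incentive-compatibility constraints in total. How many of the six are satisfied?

6

Weak-case (own payoff 299): to p=5.7 gives 492 − 59×5.7 = 155.7 → no gain ✓; to p=10.7 gives 591 − 59×10.7 = -40.3 → no gain ✓.
Strong-case (own payoff 591 − 16×10.7 = 419.8): to p=0 gives 299 → no gain ✓; to p=5.7 gives 492 − 16×5.7 = 400.8 → no gain ✓.
Moderate-case (own payoff 492 − 29×5.7 = 326.7): to p=0 gives 299 → no gain ✓; to p=10.7 gives 591 − 29×10.7 = 280.7 → no gain ✓.
6 of the 6 constraints hold; this profile is a separating equilibrium.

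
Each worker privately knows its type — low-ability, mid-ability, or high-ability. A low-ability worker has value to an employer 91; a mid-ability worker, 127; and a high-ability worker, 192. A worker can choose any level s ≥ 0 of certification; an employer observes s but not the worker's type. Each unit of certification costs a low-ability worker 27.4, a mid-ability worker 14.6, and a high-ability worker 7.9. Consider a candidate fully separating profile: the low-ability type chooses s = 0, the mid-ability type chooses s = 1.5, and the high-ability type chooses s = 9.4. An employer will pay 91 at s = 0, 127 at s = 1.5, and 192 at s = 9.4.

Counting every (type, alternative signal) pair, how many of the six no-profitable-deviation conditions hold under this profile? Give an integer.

Mid-ability (own payoff 127 − 14.6×1.5 = 105.1): to s=0 gives 91 → no gain ✓; to s=9.4 gives 192 − 14.6×9.4 = 54.76 → no gain ✓.
High-ability (own payoff 192 − 7.9×9.4 = 117.74): to s=0 gives 91 → no gain ✓; to s=1.5 gives 127 − 7.9×1.5 = 115.15 → no gain ✓.
Low-ability (own payoff 91): to s=1.5 gives 127 − 27.4×1.5 = 85.9 → no gain ✓; to s=9.4 gives 192 − 27.4×9.4 = -65.56 → no gain ✓.
6 of the 6 constraints hold; this profile is a separating equilibrium.

6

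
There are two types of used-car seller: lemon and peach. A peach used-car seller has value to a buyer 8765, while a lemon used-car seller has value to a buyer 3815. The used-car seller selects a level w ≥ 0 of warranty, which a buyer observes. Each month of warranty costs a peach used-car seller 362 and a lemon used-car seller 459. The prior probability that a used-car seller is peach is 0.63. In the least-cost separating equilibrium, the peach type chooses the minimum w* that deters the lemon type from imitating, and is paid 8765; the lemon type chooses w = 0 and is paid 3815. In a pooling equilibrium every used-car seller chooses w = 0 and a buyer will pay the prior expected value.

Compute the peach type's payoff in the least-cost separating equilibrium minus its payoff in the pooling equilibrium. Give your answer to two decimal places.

-2072.42

Least-cost separating signal: w* solves 3815 = 8765 − 459·w*, so w* = (8765 − 3815)/459 ≈ 10.7843.
Peach type's separating payoff: 8765 − 362 × w* = 8765 − 362 × (8765 − 3815)/459 = 8765 − 1791900/459 ≈ 4861.0784.
Pooling payoff: 0.63 × 8765 + 0.37 × 3815 = 6933.5.
Difference: 4861.0784 − 6933.5 = -2072.4216, i.e. -2072.42 to two decimal places.
The peach type would prefer the pooling outcome.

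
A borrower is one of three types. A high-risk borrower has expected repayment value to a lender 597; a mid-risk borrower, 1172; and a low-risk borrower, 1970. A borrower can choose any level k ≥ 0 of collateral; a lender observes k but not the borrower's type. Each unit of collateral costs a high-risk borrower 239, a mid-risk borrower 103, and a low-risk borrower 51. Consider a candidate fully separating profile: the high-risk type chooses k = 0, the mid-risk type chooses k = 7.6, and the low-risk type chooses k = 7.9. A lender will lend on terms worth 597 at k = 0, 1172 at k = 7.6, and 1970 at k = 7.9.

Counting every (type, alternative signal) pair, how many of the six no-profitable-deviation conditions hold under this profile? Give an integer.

4

Mid-risk (own payoff 1172 − 103×7.6 = 389.2): to k=0 gives 597 → profitable ✗; to k=7.9 gives 1970 − 103×7.9 = 1156.3 → profitable ✗.
High-risk (own payoff 597): to k=7.6 gives 1172 − 239×7.6 = -644.4 → no gain ✓; to k=7.9 gives 1970 − 239×7.9 = 81.9 → no gain ✓.
Low-risk (own payoff 1970 − 51×7.9 = 1567.1): to k=0 gives 597 → no gain ✓; to k=7.6 gives 1172 − 51×7.6 = 784.4 → no gain ✓.
4 of the 6 constraints hold; not an equilibrium.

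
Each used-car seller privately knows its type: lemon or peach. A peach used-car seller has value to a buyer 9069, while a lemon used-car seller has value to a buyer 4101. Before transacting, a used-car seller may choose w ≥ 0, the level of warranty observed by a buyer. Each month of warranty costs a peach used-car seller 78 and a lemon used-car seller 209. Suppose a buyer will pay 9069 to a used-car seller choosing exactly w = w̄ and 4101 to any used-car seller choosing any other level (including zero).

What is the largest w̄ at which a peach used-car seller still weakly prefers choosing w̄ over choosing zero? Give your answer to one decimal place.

63.7

Choosing w̄ yields the peach type 9069 − 78·w̄; choosing zero yields 4101.
The peach type is indifferent at 9069 − 78·w̄ = 4101, i.e. w̄ = (9069 − 4101) / 78 ≈ 63.7.
For any w̄ above 63.7 the peach type would rather pool at zero, so separation collapses.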